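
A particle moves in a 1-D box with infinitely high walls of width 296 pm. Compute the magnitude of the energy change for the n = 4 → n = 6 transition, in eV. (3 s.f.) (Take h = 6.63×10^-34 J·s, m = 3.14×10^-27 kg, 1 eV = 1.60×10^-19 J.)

E_1 = h²/(8mL²) = 1.997×10^-22 J.
|ΔE| = |4² − 6²|·E_1 = 20·1.997×10^-22 J = 3.994×10^-21 J = 0.0250 eV.

|ΔE| = 0.0250 eV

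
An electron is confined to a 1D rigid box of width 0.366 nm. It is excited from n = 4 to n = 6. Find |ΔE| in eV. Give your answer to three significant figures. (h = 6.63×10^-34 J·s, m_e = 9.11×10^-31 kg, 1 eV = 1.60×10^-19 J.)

|ΔE| = 56.3 eV

E_1 = h²/(8m_eL²) = 4.503×10^-19 J.
|ΔE| = |4² − 6²|·E_1 = 20·4.503×10^-19 J = 9.006×10^-18 J = 56.3 eV.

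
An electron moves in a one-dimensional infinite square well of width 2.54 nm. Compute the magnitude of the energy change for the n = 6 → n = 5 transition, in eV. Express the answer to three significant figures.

E_1 = h²/(8m_eL²) = 9.338×10^-21 J.
|ΔE| = |6² − 5²|·E_1 = 11·9.338×10^-21 J = 1.027×10^-19 J = 0.641 eV.

|ΔE| = 0.641 eV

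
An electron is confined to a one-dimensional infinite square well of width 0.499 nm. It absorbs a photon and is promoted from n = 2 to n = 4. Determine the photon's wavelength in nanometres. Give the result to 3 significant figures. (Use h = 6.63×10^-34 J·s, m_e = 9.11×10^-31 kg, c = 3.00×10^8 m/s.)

E_1 = h²/(8m_eL²) = 2.422×10^-19 J, so ΔE = (4² − 2²)E_1 = 2.906×10^-18 J.
λ = hc/ΔE = (6.63×10^-34·3.00×10^8)/2.906×10^-18 = 6.84×10^-8 m = 68.4 nm.

λ = 68.4 nm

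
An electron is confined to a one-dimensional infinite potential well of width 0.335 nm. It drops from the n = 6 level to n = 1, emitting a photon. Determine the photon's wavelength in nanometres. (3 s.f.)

λ = 10.6 nm

E_1 = h²/(8m_eL²) = 5.368×10^-19 J, so ΔE = (6² − 1²)E_1 = 1.879×10^-17 J.
λ = hc/ΔE = (6.626×10^-34·2.998×10^8)/1.879×10^-17 = 1.06×10^-8 m = 10.6 nm.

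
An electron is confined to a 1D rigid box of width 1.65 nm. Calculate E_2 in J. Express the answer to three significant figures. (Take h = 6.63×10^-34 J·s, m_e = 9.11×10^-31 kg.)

E_2 = 8.86×10^-20 J

For an infinite well E_n = n²h²/(8m_eL²), so E_1 = h²/(8m_eL²) = (6.63×10^-34)²/(8·9.11×10^-31·(1.65×10^-9 m)²) = 2.215×10^-20 J.
Then E_2 = 2²·E_1 = 4·2.215×10^-20 J = 8.86×10^-20 J.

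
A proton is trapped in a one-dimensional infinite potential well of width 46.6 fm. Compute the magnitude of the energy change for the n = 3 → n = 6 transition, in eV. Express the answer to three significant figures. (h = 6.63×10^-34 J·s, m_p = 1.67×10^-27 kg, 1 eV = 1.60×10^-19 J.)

E_1 = h²/(8m_pL²) = 1.515×10^-14 J.
|ΔE| = |3² − 6²|·E_1 = 27·1.515×10^-14 J = 4.091×10^-13 J = 2.56×10^6 eV.

|ΔE| = 2.56×10^6 eV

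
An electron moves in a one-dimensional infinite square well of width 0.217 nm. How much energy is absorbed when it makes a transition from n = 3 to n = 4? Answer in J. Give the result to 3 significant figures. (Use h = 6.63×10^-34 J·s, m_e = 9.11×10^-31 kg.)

|ΔE| = 8.97×10^-18 J

E_1 = h²/(8m_eL²) = 1.281×10^-18 J.
|ΔE| = |3² − 4²|·E_1 = 7·1.281×10^-18 J = 8.97×10^-18 J.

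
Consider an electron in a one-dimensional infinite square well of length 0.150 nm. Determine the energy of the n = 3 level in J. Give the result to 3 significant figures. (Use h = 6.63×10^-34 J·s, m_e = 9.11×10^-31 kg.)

E_3 = 2.41×10^-17 J

For an infinite well E_n = n²h²/(8m_eL²), so E_1 = h²/(8m_eL²) = (6.63×10^-34)²/(8·9.11×10^-31·(1.50×10^-10 m)²) = 2.681×10^-18 J.
Then E_3 = 3²·E_1 = 9·2.681×10^-18 J = 2.41×10^-17 J.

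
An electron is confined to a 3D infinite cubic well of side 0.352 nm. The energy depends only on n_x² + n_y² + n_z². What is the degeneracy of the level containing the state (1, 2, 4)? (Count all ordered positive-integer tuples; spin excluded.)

The level has n_x² + n_y² + n_z² = 21. The ordered positive-integer solutions are (1, 2, 4), (1, 4, 2), (2, 1, 4), (2, 4, 1), (4, 1, 2), (4, 2, 1).
That gives 6 states.

degeneracy = 6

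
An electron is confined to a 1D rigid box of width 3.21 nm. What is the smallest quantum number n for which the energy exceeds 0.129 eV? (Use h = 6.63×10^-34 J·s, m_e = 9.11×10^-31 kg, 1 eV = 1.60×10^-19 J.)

E_1 = h²/(8m_eL²) = 5.853×10^-21 J = 0.03658 eV.
Need n² > 0.129/0.03658 = 3.527, i.e. n > 1.878.
The smallest integer satisfying this is n = 2.

n = 2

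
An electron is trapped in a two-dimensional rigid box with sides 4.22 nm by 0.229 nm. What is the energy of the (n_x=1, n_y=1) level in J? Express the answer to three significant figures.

E = 1.15×10^-18 J

For a 2D rectangular well E = (h²/8m_e)·Σ n_i²/L_i² = (6.626×10^-34)²/(8·9.109×10^-31) · [1²/(4.22 nm)² + 1²/(0.229 nm)²].
Evaluating gives E = 1.15×10^-18 J.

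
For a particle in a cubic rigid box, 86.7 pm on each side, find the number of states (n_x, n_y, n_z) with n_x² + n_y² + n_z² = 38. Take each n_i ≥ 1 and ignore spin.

degeneracy = 9

The level has n_x² + n_y² + n_z² = 38. The ordered positive-integer solutions are (1, 1, 6), (1, 6, 1), (2, 3, 5), (2, 5, 3), (3, 2, 5), (3, 5, 2), (5, 2, 3), (5, 3, 2), (6, 1, 1).
That gives 9 states.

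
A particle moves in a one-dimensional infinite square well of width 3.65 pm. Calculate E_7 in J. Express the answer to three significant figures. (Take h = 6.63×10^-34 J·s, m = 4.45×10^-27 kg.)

For an infinite well E_n = n²h²/(8mL²), so E_1 = h²/(8mL²) = (6.63×10^-34)²/(8·4.45×10^-27·(3.65×10^-12 m)²) = 9.268×10^-19 J.
Then E_7 = 7²·E_1 = 49·9.268×10^-19 J = 4.54×10^-17 J.

E_7 = 4.54×10^-17 J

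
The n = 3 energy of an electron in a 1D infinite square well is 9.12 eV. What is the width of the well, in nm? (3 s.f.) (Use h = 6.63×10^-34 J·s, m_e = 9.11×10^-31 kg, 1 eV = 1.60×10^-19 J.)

From E_n = n²h²/(8m_eL²), L = n·h/√(8m_eE_n).
E_3 = 9.12 eV = 1.459×10^-18 J, so L = 3·6.63×10^-34/√(8·9.11×10^-31·1.459×10^-18) = 6.10×10^-10 m = 0.610 nm.

L = 0.610 nm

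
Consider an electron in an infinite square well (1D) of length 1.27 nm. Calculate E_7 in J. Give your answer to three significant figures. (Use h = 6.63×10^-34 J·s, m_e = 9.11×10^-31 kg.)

For an infinite well E_n = n²h²/(8m_eL²), so E_1 = h²/(8m_eL²) = (6.63×10^-34)²/(8·9.11×10^-31·(1.27×10^-9 m)²) = 3.739×10^-20 J.
Then E_7 = 7²·E_1 = 49·3.739×10^-20 J = 1.83×10^-18 J.

E_7 = 1.83×10^-18 J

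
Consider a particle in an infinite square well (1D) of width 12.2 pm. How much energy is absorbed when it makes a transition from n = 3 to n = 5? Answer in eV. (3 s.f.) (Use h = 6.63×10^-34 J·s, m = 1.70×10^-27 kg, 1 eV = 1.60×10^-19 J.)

E_1 = h²/(8mL²) = 2.172×10^-19 J.
|ΔE| = |3² − 5²|·E_1 = 16·2.172×10^-19 J = 3.475×10^-18 J = 21.7 eV.

|ΔE| = 21.7 eV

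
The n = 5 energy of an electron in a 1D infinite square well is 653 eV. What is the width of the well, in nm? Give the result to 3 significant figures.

L = 0.120 nm

From E_n = n²h²/(8m_eL²), L = n·h/√(8m_eE_n).
E_5 = 653 eV = 1.046×10^-16 J, so L = 5·6.626×10^-34/√(8·9.109×10^-31·1.046×10^-16) = 1.20×10^-10 m = 0.120 nm.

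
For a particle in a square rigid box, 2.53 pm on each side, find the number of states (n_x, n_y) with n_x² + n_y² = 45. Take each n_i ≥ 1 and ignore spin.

The level has n_x² + n_y² = 45. The ordered positive-integer solutions are (3, 6), (6, 3).
That gives 2 states.

degeneracy = 2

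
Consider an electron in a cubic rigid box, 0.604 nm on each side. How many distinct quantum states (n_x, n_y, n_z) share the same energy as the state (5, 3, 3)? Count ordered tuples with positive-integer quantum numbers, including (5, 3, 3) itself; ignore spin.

degeneracy = 3

The level has n_x² + n_y² + n_z² = 43. The ordered positive-integer solutions are (3, 3, 5), (3, 5, 3), (5, 3, 3).
That gives 3 states.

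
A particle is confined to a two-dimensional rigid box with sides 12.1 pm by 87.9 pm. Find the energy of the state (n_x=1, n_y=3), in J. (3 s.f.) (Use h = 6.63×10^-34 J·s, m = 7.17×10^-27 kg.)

E = 6.13×10^-20 J

For a 2D rectangular well E = (h²/8m)·Σ n_i²/L_i² = (6.63×10^-34)²/(8·7.17×10^-27) · [1²/(12.1 pm)² + 3²/(87.9 pm)²].
Evaluating gives E = 6.13×10^-20 J.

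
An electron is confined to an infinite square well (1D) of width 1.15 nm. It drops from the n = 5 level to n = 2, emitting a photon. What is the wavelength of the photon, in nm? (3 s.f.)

E_1 = h²/(8m_eL²) = 4.556×10^-20 J, so ΔE = (5² − 2²)E_1 = 9.568×10^-19 J.
λ = hc/ΔE = (6.626×10^-34·2.998×10^8)/9.568×10^-19 = 2.08×10^-7 m = 208 nm.

λ = 208 nm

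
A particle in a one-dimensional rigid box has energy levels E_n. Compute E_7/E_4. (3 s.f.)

E_n ∝ n², so E_7/E_4 = 7²/4² = 49/16 = 3.06.

3.06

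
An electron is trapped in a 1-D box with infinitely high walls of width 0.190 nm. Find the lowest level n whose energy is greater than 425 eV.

E_1 = h²/(8m_eL²) = 1.669×10^-18 J = 10.42 eV.
Need n² > 425/10.42 = 40.79, i.e. n > 6.387.
The smallest integer satisfying this is n = 7.

n = 7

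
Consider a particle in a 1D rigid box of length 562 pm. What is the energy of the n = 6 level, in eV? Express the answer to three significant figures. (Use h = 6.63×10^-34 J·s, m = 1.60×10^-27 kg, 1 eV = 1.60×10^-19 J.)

E_6 = 0.0245 eV

For an infinite well E_n = n²h²/(8mL²), so E_1 = h²/(8mL²) = (6.63×10^-34)²/(8·1.60×10^-27·(5.62×10^-10 m)²) = 1.087×10^-22 J.
Then E_6 = 6²·E_1 = 36·1.087×10^-22 J = 3.913×10^-21 J.
Converting, E_6 = 3.913×10^-21 J / (1.60×10^-19 J/eV) = 0.0245 eV.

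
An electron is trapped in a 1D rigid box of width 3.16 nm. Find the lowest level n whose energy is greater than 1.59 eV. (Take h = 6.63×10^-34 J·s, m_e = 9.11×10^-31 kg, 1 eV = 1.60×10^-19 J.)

E_1 = h²/(8m_eL²) = 6.040×10^-21 J = 0.03775 eV.
Need n² > 1.59/0.03775 = 42.12, i.e. n > 6.490.
The smallest integer satisfying this is n = 7.

n = 7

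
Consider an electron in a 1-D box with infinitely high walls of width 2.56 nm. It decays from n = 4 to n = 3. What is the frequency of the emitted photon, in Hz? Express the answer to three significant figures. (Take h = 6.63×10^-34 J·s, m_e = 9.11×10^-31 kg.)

E_1 = h²/(8m_eL²) = 9.203×10^-21 J and ΔE = (4² − 3²)E_1 = 6.442×10^-20 J.
f = ΔE/h = 6.442×10^-20/6.63×10^-34 = 9.72×10^13 Hz.

f = 9.72×10^13 Hz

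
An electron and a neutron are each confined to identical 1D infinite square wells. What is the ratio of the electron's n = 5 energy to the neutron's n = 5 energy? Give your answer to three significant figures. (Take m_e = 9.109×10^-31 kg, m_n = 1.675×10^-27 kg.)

1.84×10^3

E_n ∝ 1/m at fixed n and L, so the ratio is m_n/m_e = 1.675×10^-27/9.109×10^-31 = 1.84×10^3.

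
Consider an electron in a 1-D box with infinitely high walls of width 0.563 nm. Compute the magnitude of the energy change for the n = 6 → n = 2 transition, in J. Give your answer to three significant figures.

E_1 = h²/(8m_eL²) = 1.901×10^-19 J.
|ΔE| = |6² − 2²|·E_1 = 32·1.901×10^-19 J = 6.08×10^-18 J.

|ΔE| = 6.08×10^-18 J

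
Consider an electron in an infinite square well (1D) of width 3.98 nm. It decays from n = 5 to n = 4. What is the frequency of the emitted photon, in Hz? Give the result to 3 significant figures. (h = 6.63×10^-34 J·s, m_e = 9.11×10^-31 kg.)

f = 5.17×10^13 Hz

E_1 = h²/(8m_eL²) = 3.808×10^-21 J and ΔE = (5² − 4²)E_1 = 3.427×10^-20 J.
f = ΔE/h = 3.427×10^-20/6.63×10^-34 = 5.17×10^13 Hz.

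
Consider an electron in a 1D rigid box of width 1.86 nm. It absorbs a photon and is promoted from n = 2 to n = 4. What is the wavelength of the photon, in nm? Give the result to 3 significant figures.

E_1 = h²/(8m_eL²) = 1.741×10^-20 J, so ΔE = (4² − 2²)E_1 = 2.089×10^-19 J.
λ = hc/ΔE = (6.626×10^-34·2.998×10^8)/2.089×10^-19 = 9.51×10^-7 m = 951 nm.

λ = 951 nm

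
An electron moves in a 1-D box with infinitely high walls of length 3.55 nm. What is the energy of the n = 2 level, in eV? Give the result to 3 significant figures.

For an infinite well E_n = n²h²/(8m_eL²), so E_1 = h²/(8m_eL²) = (6.626×10^-34)²/(8·9.109×10^-31·(3.55×10^-9 m)²) = 4.781×10^-21 J.
Then E_2 = 2²·E_1 = 4·4.781×10^-21 J = 1.912×10^-20 J.
Converting, E_2 = 1.912×10^-20 J / (1.602×10^-19 J/eV) = 0.119 eV.

E_2 = 0.119 eV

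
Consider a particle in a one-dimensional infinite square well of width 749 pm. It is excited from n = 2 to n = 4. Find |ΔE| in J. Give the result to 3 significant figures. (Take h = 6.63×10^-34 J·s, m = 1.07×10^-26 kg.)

|ΔE| = 1.10×10^-22 J

E_1 = h²/(8mL²) = 9.154×10^-24 J.
|ΔE| = |2² − 4²|·E_1 = 12·9.154×10^-24 J = 1.10×10^-22 J.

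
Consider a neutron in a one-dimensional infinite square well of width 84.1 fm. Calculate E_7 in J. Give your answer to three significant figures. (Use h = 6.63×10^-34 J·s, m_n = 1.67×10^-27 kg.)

E_7 = 2.28×10^-13 J

For an infinite well E_n = n²h²/(8m_nL²), so E_1 = h²/(8m_nL²) = (6.63×10^-34)²/(8·1.67×10^-27·(8.41×10^-14 m)²) = 4.652×10^-15 J.
Then E_7 = 7²·E_1 = 49·4.652×10^-15 J = 2.28×10^-13 J.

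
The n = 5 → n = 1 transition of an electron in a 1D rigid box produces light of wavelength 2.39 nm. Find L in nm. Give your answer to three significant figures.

The photon carries ΔE = hc/λ = 6.626×10^-34·2.998×10^8/2.39×10^-9 m = 8.312×10^-17 J.
Since ΔE = (5² − 1²)E_1, E_1 = 3.463×10^-18 J, and L = h/√(8m_eE_1) = 1.32×10^-10 m = 0.132 nm.

L = 0.132 nm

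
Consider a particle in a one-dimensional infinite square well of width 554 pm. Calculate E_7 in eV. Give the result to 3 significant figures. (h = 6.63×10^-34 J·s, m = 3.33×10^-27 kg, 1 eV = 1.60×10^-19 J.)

E_7 = 0.0165 eV

For an infinite well E_n = n²h²/(8mL²), so E_1 = h²/(8mL²) = (6.63×10^-34)²/(8·3.33×10^-27·(5.54×10^-10 m)²) = 5.376×10^-23 J.
Then E_7 = 7²·E_1 = 49·5.376×10^-23 J = 2.634×10^-21 J.
Converting, E_7 = 2.634×10^-21 J / (1.60×10^-19 J/eV) = 0.0165 eV.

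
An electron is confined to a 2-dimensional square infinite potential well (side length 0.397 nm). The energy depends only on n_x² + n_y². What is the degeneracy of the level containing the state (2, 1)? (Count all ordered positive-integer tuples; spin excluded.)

The level has n_x² + n_y² = 5. The ordered positive-integer solutions are (1, 2), (2, 1).
That gives 2 states.

degeneracy = 2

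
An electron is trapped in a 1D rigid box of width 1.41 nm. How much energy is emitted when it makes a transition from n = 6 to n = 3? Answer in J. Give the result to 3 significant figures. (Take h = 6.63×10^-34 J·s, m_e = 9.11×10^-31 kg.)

E_1 = h²/(8m_eL²) = 3.034×10^-20 J.
|ΔE| = |6² − 3²|·E_1 = 27·3.034×10^-20 J = 8.19×10^-19 J.

|ΔE| = 8.19×10^-19 J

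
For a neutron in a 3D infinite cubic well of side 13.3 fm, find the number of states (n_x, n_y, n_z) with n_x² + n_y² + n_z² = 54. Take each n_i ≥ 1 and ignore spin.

The level has n_x² + n_y² + n_z² = 54. The ordered positive-integer solutions are (1, 2, 7), (1, 7, 2), (2, 1, 7), (2, 5, 5), (2, 7, 1), (3, 3, 6), (3, 6, 3), (5, 2, 5), (5, 5, 2), (6, 3, 3), (7, 1, 2), (7, 2, 1).
That gives 12 states.

degeneracy = 12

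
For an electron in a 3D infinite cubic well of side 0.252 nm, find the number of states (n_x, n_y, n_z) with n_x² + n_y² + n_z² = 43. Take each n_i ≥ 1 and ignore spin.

degeneracy = 3

The level has n_x² + n_y² + n_z² = 43. The ordered positive-integer solutions are (3, 3, 5), (3, 5, 3), (5, 3, 3).
That gives 3 states.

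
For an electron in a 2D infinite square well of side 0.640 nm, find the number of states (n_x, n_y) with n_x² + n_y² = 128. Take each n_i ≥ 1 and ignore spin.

The level has n_x² + n_y² = 128. The ordered positive-integer solutions are (8, 8).
That gives 1 state.

degeneracy = 1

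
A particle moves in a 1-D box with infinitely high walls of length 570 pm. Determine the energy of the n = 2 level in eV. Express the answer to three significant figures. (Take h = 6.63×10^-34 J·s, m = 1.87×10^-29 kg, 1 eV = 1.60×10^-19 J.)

E_2 = 0.226 eV

For an infinite well E_n = n²h²/(8mL²), so E_1 = h²/(8mL²) = (6.63×10^-34)²/(8·1.87×10^-29·(5.70×10^-10 m)²) = 9.044×10^-21 J.
Then E_2 = 2²·E_1 = 4·9.044×10^-21 J = 3.618×10^-20 J.
Converting, E_2 = 3.618×10^-20 J / (1.60×10^-19 J/eV) = 0.226 eV.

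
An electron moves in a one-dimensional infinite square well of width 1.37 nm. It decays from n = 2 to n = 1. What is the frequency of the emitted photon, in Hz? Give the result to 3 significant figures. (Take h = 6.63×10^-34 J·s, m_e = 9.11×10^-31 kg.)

f = 1.45×10^14 Hz

E_1 = h²/(8m_eL²) = 3.213×10^-20 J and ΔE = (2² − 1²)E_1 = 9.639×10^-20 J.
f = ΔE/h = 9.639×10^-20/6.63×10^-34 = 1.45×10^14 Hz.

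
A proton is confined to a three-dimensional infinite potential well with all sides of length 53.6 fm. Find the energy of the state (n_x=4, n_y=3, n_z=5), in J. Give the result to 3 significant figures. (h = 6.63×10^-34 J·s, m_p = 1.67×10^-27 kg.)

For a 3D rectangular well E = (h²/8m_p)·Σ n_i²/L_i² = (6.63×10^-34)²/(8·1.67×10^-27) · [4²/(53.6 fm)² + 3²/(53.6 fm)² + 5²/(53.6 fm)²].
Evaluating gives E = 5.73×10^-13 J.

E = 5.73×10^-13 J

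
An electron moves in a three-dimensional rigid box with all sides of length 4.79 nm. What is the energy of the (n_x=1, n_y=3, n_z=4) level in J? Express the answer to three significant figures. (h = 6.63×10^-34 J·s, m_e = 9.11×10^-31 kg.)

E = 6.83×10^-20 J

For a 3D rectangular well E = (h²/8m_e)·Σ n_i²/L_i² = (6.63×10^-34)²/(8·9.11×10^-31) · [1²/(4.79 nm)² + 3²/(4.79 nm)² + 4²/(4.79 nm)²].
Evaluating gives E = 6.83×10^-20 J.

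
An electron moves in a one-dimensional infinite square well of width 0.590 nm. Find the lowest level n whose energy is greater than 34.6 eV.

n = 6

E_1 = h²/(8m_eL²) = 1.731×10^-19 J = 1.081 eV.
Need n² > 34.6/1.081 = 32.01, i.e. n > 5.658.
The smallest integer satisfying this is n = 6.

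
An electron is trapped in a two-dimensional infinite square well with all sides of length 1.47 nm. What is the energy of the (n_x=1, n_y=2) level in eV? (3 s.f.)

E = 0.870 eV

For a 2D rectangular well E = (h²/8m_e)·Σ n_i²/L_i² = (6.626×10^-34)²/(8·9.109×10^-31) · [1²/(1.47 nm)² + 2²/(1.47 nm)²].
Evaluating gives E = 1.394×10^-19 J = 0.870 eV.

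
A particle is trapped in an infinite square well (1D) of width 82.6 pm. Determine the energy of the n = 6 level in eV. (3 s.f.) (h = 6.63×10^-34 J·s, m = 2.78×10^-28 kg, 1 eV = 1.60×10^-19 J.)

E_6 = 6.52 eV

For an infinite well E_n = n²h²/(8mL²), so E_1 = h²/(8mL²) = (6.63×10^-34)²/(8·2.78×10^-28·(8.26×10^-11 m)²) = 2.897×10^-20 J.
Then E_6 = 6²·E_1 = 36·2.897×10^-20 J = 1.043×10^-18 J.
Converting, E_6 = 1.043×10^-18 J / (1.60×10^-19 J/eV) = 6.52 eV.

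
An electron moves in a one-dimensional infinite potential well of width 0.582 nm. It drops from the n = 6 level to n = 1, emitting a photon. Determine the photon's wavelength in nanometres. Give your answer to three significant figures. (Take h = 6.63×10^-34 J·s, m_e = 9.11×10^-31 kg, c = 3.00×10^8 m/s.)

E_1 = h²/(8m_eL²) = 1.781×10^-19 J, so ΔE = (6² − 1²)E_1 = 6.233×10^-18 J.
λ = hc/ΔE = (6.63×10^-34·3.00×10^8)/6.233×10^-18 = 3.19×10^-8 m = 31.9 nm.

λ = 31.9 nm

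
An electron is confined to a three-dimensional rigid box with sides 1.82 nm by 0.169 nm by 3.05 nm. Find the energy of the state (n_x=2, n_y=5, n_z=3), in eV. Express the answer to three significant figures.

E = 330 eV

For a 3D rectangular well E = (h²/8m_e)·Σ n_i²/L_i² = (6.626×10^-34)²/(8·9.109×10^-31) · [2²/(1.82 nm)² + 5²/(0.169 nm)² + 3²/(3.05 nm)²].
Evaluating gives E = 5.287×10^-17 J = 330 eV.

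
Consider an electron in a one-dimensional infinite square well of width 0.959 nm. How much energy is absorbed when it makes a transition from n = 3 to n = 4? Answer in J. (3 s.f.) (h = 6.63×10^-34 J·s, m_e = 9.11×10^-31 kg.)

|ΔE| = 4.59×10^-19 J

E_1 = h²/(8m_eL²) = 6.558×10^-20 J.
|ΔE| = |3² − 4²|·E_1 = 7·6.558×10^-20 J = 4.59×10^-19 J.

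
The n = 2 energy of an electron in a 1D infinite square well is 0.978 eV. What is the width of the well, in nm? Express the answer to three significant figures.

L = 1.24 nm

From E_n = n²h²/(8m_eL²), L = n·h/√(8m_eE_n).
E_2 = 0.978 eV = 1.567×10^-19 J, so L = 2·6.626×10^-34/√(8·9.109×10^-31·1.567×10^-19) = 1.24×10^-9 m = 1.24 nm.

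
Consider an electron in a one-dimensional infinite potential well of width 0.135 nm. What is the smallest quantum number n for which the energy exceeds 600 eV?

E_1 = h²/(8m_eL²) = 3.306×10^-18 J = 20.64 eV.
Need n² > 600/20.64 = 29.07, i.e. n > 5.392.
The smallest integer satisfying this is n = 6.

n = 6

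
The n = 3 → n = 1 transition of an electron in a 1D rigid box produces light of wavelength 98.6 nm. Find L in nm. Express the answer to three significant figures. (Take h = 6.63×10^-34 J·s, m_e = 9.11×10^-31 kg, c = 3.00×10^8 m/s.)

L = 0.489 nm

The photon carries ΔE = hc/λ = 6.63×10^-34·3.00×10^8/9.86×10^-8 m = 2.017×10^-18 J.
Since ΔE = (3² − 1²)E_1, E_1 = 2.521×10^-19 J, and L = h/√(8m_eE_1) = 4.89×10^-10 m = 0.489 nm.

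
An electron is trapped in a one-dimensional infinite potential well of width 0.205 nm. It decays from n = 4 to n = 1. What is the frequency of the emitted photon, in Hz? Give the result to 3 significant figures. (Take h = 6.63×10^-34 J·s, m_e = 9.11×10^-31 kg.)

f = 3.25×10^16 Hz

E_1 = h²/(8m_eL²) = 1.435×10^-18 J and ΔE = (4² − 1²)E_1 = 2.153×10^-17 J.
f = ΔE/h = 2.153×10^-17/6.63×10^-34 = 3.25×10^16 Hz.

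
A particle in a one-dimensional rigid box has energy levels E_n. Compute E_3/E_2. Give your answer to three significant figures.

2.25

E_n ∝ n², so E_3/E_2 = 3²/2² = 9/4 = 2.25.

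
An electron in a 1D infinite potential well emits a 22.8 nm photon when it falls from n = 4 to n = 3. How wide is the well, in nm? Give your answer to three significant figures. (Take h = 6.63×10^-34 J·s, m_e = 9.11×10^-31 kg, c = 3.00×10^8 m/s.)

L = 0.220 nm

The photon carries ΔE = hc/λ = 6.63×10^-34·3.00×10^8/2.28×10^-8 m = 8.724×10^-18 J.
Since ΔE = (4² − 3²)E_1, E_1 = 1.246×10^-18 J, and L = h/√(8m_eE_1) = 2.20×10^-10 m = 0.220 nm.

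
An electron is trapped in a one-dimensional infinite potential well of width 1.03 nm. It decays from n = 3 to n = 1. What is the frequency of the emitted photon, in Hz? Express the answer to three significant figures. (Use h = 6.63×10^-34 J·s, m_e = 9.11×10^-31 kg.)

E_1 = h²/(8m_eL²) = 5.685×10^-20 J and ΔE = (3² − 1²)E_1 = 4.548×10^-19 J.
f = ΔE/h = 4.548×10^-19/6.63×10^-34 = 6.86×10^14 Hz.

f = 6.86×10^14 Hz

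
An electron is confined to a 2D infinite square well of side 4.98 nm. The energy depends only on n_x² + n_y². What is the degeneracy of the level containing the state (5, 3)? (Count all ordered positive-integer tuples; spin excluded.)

The level has n_x² + n_y² = 34. The ordered positive-integer solutions are (3, 5), (5, 3).
That gives 2 states.

degeneracy = 2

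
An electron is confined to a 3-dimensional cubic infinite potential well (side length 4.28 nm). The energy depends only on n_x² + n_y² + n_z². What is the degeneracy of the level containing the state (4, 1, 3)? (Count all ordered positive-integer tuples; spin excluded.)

degeneracy = 6

The level has n_x² + n_y² + n_z² = 26. The ordered positive-integer solutions are (1, 3, 4), (1, 4, 3), (3, 1, 4), (3, 4, 1), (4, 1, 3), (4, 3, 1).
That gives 6 states.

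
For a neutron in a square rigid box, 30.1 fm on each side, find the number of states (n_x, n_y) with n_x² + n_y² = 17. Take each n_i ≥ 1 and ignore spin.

degeneracy = 2

The level has n_x² + n_y² = 17. The ordered positive-integer solutions are (1, 4), (4, 1).
That gives 2 states.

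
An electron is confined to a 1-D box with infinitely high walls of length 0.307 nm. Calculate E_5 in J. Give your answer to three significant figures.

For an infinite well E_n = n²h²/(8m_eL²), so E_1 = h²/(8m_eL²) = (6.626×10^-34)²/(8·9.109×10^-31·(3.07×10^-10 m)²) = 6.392×10^-19 J.
Then E_5 = 5²·E_1 = 25·6.392×10^-19 J = 1.60×10^-17 J.

E_5 = 1.60×10^-17 J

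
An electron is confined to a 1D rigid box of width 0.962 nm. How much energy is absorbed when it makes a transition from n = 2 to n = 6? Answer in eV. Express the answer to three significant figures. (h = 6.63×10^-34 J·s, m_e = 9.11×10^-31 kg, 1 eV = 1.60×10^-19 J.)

E_1 = h²/(8m_eL²) = 6.517×10^-20 J.
|ΔE| = |2² − 6²|·E_1 = 32·6.517×10^-20 J = 2.085×10^-18 J = 13.0 eV.

|ΔE| = 13.0 eV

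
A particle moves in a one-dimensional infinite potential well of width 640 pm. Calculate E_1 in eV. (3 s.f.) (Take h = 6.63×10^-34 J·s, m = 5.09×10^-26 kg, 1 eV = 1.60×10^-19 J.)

E_1 = 1.65×10^-5 eV

For an infinite well E_n = n²h²/(8mL²), so E_1 = h²/(8mL²) = (6.63×10^-34)²/(8·5.09×10^-26·(6.40×10^-10 m)²) = 2.635×10^-24 J.
Converting, E_1 = 2.635×10^-24 J / (1.60×10^-19 J/eV) = 1.65×10^-5 eV.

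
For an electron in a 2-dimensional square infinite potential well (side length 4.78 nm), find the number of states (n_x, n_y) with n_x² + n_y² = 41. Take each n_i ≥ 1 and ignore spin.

The level has n_x² + n_y² = 41. The ordered positive-integer solutions are (4, 5), (5, 4).
That gives 2 states.

degeneracy = 2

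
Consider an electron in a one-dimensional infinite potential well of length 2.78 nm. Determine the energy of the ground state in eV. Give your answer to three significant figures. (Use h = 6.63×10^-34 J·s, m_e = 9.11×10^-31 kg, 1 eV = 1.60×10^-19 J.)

For an infinite well E_n = n²h²/(8m_eL²), so E_1 = h²/(8m_eL²) = (6.63×10^-34)²/(8·9.11×10^-31·(2.78×10^-9 m)²) = 7.804×10^-21 J.
Converting, E_1 = 7.804×10^-21 J / (1.60×10^-19 J/eV) = 0.0488 eV.

E_1 = 0.0488 eV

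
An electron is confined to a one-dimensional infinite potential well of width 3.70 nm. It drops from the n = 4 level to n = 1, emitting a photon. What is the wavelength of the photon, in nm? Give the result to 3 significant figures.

E_1 = h²/(8m_eL²) = 4.401×10^-21 J, so ΔE = (4² − 1²)E_1 = 6.602×10^-20 J.
λ = hc/ΔE = (6.626×10^-34·2.998×10^8)/6.602×10^-20 = 3.01×10^-6 m = 3.01×10^3 nm.

λ = 3.01×10^3 nm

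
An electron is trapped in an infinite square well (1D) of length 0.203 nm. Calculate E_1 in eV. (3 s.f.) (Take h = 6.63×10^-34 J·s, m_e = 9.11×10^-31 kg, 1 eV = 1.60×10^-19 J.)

E_1 = 9.15 eV

For an infinite well E_n = n²h²/(8m_eL²), so E_1 = h²/(8m_eL²) = (6.63×10^-34)²/(8·9.11×10^-31·(2.03×10^-10 m)²) = 1.464×10^-18 J.
Converting, E_1 = 1.464×10^-18 J / (1.60×10^-19 J/eV) = 9.15 eV.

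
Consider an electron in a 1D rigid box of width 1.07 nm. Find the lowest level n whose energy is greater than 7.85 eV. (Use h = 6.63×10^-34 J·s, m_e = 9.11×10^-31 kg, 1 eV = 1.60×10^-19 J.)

E_1 = h²/(8m_eL²) = 5.268×10^-20 J = 0.3293 eV.
Need n² > 7.85/0.3293 = 23.84, i.e. n > 4.883.
The smallest integer satisfying this is n = 5.

n = 5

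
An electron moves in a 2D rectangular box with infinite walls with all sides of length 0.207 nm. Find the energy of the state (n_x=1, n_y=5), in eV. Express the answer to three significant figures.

E = 228 eV

For a 2D rectangular well E = (h²/8m_e)·Σ n_i²/L_i² = (6.626×10^-34)²/(8·9.109×10^-31) · [1²/(0.207 nm)² + 5²/(0.207 nm)²].
Evaluating gives E = 3.656×10^-17 J = 228 eV.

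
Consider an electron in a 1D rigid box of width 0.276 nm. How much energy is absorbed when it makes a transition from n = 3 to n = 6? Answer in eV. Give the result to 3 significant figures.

|ΔE| = 133 eV

E_1 = h²/(8m_eL²) = 7.909×10^-19 J.
|ΔE| = |3² − 6²|·E_1 = 27·7.909×10^-19 J = 2.135×10^-17 J = 133 eV.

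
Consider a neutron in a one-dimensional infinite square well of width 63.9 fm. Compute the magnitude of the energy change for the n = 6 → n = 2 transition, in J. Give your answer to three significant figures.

E_1 = h²/(8m_nL²) = 8.024×10^-15 J.
|ΔE| = |6² − 2²|·E_1 = 32·8.024×10^-15 J = 2.57×10^-13 J.

|ΔE| = 2.57×10^-13 J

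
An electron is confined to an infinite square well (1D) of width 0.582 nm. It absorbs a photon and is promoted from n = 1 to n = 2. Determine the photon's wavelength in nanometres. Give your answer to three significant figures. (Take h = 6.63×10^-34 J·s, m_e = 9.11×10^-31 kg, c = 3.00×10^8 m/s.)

E_1 = h²/(8m_eL²) = 1.781×10^-19 J, so ΔE = (2² − 1²)E_1 = 5.343×10^-19 J.
λ = hc/ΔE = (6.63×10^-34·3.00×10^8)/5.343×10^-19 = 3.72×10^-7 m = 372 nm.

λ = 372 nm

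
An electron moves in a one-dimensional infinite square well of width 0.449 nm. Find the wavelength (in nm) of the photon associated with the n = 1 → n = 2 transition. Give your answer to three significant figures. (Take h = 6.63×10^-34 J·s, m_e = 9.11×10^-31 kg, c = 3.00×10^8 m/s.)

λ = 222 nm

E_1 = h²/(8m_eL²) = 2.992×10^-19 J, so ΔE = (2² − 1²)E_1 = 8.976×10^-19 J.
λ = hc/ΔE = (6.63×10^-34·3.00×10^8)/8.976×10^-19 = 2.22×10^-7 m = 222 nm.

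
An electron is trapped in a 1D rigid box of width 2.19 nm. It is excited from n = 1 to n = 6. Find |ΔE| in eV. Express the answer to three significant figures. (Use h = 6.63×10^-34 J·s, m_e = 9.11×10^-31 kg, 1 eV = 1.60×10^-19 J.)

|ΔE| = 2.75 eV

E_1 = h²/(8m_eL²) = 1.258×10^-20 J.
|ΔE| = |1² − 6²|·E_1 = 35·1.258×10^-20 J = 4.403×10^-19 J = 2.75 eV.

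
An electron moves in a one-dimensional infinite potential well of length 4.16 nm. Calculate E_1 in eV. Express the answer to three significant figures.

For an infinite well E_n = n²h²/(8m_eL²), so E_1 = h²/(8m_eL²) = (6.626×10^-34)²/(8·9.109×10^-31·(4.16×10^-9 m)²) = 3.481×10^-21 J.
Converting, E_1 = 3.481×10^-21 J / (1.602×10^-19 J/eV) = 0.0217 eV.

E_1 = 0.0217 eV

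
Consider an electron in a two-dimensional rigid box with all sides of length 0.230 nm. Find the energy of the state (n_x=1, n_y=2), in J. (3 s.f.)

E = 5.69×10^-18 J

For a 2D rectangular well E = (h²/8m_e)·Σ n_i²/L_i² = (6.626×10^-34)²/(8·9.109×10^-31) · [1²/(0.230 nm)² + 2²/(0.230 nm)²].
Evaluating gives E = 5.69×10^-18 J.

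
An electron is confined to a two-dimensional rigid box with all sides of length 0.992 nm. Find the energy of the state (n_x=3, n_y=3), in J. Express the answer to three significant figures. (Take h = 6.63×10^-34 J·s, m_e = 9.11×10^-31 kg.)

For a 2D rectangular well E = (h²/8m_e)·Σ n_i²/L_i² = (6.63×10^-34)²/(8·9.11×10^-31) · [3²/(0.992 nm)² + 3²/(0.992 nm)²].
Evaluating gives E = 1.10×10^-18 J.

E = 1.10×10^-18 J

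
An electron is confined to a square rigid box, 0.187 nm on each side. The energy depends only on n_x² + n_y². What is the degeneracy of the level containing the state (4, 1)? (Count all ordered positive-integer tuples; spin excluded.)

degeneracy = 2

The level has n_x² + n_y² = 17. The ordered positive-integer solutions are (1, 4), (4, 1).
That gives 2 states.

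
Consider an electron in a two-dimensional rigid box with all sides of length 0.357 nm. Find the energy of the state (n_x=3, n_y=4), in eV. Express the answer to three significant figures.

For a 2D rectangular well E = (h²/8m_e)·Σ n_i²/L_i² = (6.626×10^-34)²/(8·9.109×10^-31) · [3²/(0.357 nm)² + 4²/(0.357 nm)²].
Evaluating gives E = 1.182×10^-17 J = 73.8 eV.

E = 73.8 eV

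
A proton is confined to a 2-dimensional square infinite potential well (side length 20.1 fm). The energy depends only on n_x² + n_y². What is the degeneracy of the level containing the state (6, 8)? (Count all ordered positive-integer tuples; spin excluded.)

The level has n_x² + n_y² = 100. The ordered positive-integer solutions are (6, 8), (8, 6).
That gives 2 states.

degeneracy = 2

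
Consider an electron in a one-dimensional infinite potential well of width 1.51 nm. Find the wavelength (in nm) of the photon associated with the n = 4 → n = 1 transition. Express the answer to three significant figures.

E_1 = h²/(8m_eL²) = 2.642×10^-20 J, so ΔE = (4² − 1²)E_1 = 3.963×10^-19 J.
λ = hc/ΔE = (6.626×10^-34·2.998×10^8)/3.963×10^-19 = 5.01×10^-7 m = 501 nm.

λ = 501 nm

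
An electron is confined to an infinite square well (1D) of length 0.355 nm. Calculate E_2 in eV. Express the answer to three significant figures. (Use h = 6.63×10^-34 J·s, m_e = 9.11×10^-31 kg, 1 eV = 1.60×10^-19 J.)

For an infinite well E_n = n²h²/(8m_eL²), so E_1 = h²/(8m_eL²) = (6.63×10^-34)²/(8·9.11×10^-31·(3.55×10^-10 m)²) = 4.786×10^-19 J.
Then E_2 = 2²·E_1 = 4·4.786×10^-19 J = 1.914×10^-18 J.
Converting, E_2 = 1.914×10^-18 J / (1.60×10^-19 J/eV) = 12.0 eV.

E_2 = 12.0 eV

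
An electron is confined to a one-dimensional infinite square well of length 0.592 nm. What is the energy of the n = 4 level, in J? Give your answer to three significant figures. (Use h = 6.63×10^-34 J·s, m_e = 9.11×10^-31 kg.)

For an infinite well E_n = n²h²/(8m_eL²), so E_1 = h²/(8m_eL²) = (6.63×10^-34)²/(8·9.11×10^-31·(5.92×10^-10 m)²) = 1.721×10^-19 J.
Then E_4 = 4²·E_1 = 16·1.721×10^-19 J = 2.75×10^-18 J.

E_4 = 2.75×10^-18 J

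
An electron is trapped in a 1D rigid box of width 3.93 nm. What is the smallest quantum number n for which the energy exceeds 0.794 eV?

n = 6

E_1 = h²/(8m_eL²) = 3.901×10^-21 J = 0.02435 eV.
Need n² > 0.794/0.02435 = 32.61, i.e. n > 5.711.
The smallest integer satisfying this is n = 6.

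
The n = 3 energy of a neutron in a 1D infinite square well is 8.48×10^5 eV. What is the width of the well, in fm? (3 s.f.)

From E_n = n²h²/(8m_nL²), L = n·h/√(8m_nE_n).
E_3 = 8.48×10^5 eV = 1.358×10^-13 J, so L = 3·6.626×10^-34/√(8·1.675×10^-27·1.358×10^-13) = 4.66×10^-14 m = 46.6 fm.

L = 46.6 fm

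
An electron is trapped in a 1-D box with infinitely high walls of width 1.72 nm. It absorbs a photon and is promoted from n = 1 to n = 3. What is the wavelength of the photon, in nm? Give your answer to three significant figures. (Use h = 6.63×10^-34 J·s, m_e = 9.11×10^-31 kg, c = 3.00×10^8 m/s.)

λ = 1.22×10^3 nm

E_1 = h²/(8m_eL²) = 2.039×10^-20 J, so ΔE = (3² − 1²)E_1 = 1.631×10^-19 J.
λ = hc/ΔE = (6.63×10^-34·3.00×10^8)/1.631×10^-19 = 1.22×10^-6 m = 1.22×10^3 nm.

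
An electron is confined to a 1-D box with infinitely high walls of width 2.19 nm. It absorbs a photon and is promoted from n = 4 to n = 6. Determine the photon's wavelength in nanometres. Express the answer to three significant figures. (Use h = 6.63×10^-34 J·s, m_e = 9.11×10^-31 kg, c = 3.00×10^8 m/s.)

λ = 791 nm

E_1 = h²/(8m_eL²) = 1.258×10^-20 J, so ΔE = (6² − 4²)E_1 = 2.516×10^-19 J.
λ = hc/ΔE = (6.63×10^-34·3.00×10^8)/2.516×10^-19 = 7.91×10^-7 m = 791 nm.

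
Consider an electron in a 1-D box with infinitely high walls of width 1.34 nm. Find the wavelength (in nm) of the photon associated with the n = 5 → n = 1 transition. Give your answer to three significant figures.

E_1 = h²/(8m_eL²) = 3.355×10^-20 J, so ΔE = (5² − 1²)E_1 = 8.052×10^-19 J.
λ = hc/ΔE = (6.626×10^-34·2.998×10^8)/8.052×10^-19 = 2.47×10^-7 m = 247 nm.

λ = 247 nm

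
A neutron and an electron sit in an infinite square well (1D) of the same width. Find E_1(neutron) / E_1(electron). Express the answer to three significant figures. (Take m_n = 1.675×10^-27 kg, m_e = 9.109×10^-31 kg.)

5.44×10^-4

E_n ∝ 1/m at fixed n and L, so the ratio is m_e/m_n = 9.109×10^-31/1.675×10^-27 = 5.44×10^-4.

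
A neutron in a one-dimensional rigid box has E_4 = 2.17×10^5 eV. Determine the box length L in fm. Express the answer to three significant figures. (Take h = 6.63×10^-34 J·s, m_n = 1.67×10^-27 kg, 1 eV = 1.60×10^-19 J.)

From E_n = n²h²/(8m_nL²), L = n·h/√(8m_nE_n).
E_4 = 2.17×10^5 eV = 3.472×10^-14 J, so L = 4·6.63×10^-34/√(8·1.67×10^-27·3.472×10^-14) = 1.23×10^-13 m = 123 fm.

L = 123 fm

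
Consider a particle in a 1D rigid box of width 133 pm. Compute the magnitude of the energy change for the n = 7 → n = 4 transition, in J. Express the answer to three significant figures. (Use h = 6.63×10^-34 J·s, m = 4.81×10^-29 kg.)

|ΔE| = 2.13×10^-18 J

E_1 = h²/(8mL²) = 6.458×10^-20 J.
|ΔE| = |7² − 4²|·E_1 = 33·6.458×10^-20 J = 2.13×10^-18 J.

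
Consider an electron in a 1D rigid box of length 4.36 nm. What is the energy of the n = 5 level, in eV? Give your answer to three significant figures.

For an infinite well E_n = n²h²/(8m_eL²), so E_1 = h²/(8m_eL²) = (6.626×10^-34)²/(8·9.109×10^-31·(4.36×10^-9 m)²) = 3.169×10^-21 J.
Then E_5 = 5²·E_1 = 25·3.169×10^-21 J = 7.923×10^-20 J.
Converting, E_5 = 7.923×10^-20 J / (1.602×10^-19 J/eV) = 0.495 eV.

E_5 = 0.495 eV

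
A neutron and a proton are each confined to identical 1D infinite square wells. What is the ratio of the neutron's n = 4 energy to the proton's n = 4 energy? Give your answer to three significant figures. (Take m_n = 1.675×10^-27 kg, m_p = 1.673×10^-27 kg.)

0.999

E_n ∝ 1/m at fixed n and L, so the ratio is m_p/m_n = 1.673×10^-27/1.675×10^-27 = 0.999.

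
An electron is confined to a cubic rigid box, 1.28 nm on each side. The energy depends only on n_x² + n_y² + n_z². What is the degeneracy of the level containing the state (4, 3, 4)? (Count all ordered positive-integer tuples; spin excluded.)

degeneracy = 9

The level has n_x² + n_y² + n_z² = 41. The ordered positive-integer solutions are (1, 2, 6), (1, 6, 2), (2, 1, 6), (2, 6, 1), (3, 4, 4), (4, 3, 4), (4, 4, 3), (6, 1, 2), (6, 2, 1).
That gives 9 states.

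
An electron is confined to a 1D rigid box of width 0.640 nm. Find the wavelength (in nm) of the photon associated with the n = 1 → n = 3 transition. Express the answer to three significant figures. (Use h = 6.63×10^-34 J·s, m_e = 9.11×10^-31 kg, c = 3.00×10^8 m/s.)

E_1 = h²/(8m_eL²) = 1.473×10^-19 J, so ΔE = (3² − 1²)E_1 = 1.178×10^-18 J.
λ = hc/ΔE = (6.63×10^-34·3.00×10^8)/1.178×10^-18 = 1.69×10^-7 m = 169 nm.

λ = 169 nm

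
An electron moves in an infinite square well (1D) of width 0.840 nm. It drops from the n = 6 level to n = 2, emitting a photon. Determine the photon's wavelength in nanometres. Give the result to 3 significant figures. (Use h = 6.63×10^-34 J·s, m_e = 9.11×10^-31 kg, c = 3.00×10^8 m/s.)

λ = 72.7 nm

E_1 = h²/(8m_eL²) = 8.548×10^-20 J, so ΔE = (6² − 2²)E_1 = 2.735×10^-18 J.
λ = hc/ΔE = (6.63×10^-34·3.00×10^8)/2.735×10^-18 = 7.27×10^-8 m = 72.7 nm.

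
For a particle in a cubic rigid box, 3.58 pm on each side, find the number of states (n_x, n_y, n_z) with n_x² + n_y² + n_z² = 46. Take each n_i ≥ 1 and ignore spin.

The level has n_x² + n_y² + n_z² = 46. The ordered positive-integer solutions are (1, 3, 6), (1, 6, 3), (3, 1, 6), (3, 6, 1), (6, 1, 3), (6, 3, 1).
That gives 6 states.

degeneracy = 6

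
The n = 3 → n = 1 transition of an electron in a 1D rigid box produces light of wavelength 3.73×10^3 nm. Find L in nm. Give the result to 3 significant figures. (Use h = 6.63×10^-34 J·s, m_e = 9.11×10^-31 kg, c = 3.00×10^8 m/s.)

L = 3.01 nm

The photon carries ΔE = hc/λ = 6.63×10^-34·3.00×10^8/3.73×10^-6 m = 5.332×10^-20 J.
Since ΔE = (3² − 1²)E_1, E_1 = 6.665×10^-21 J, and L = h/√(8m_eE_1) = 3.01×10^-9 m = 3.01 nm.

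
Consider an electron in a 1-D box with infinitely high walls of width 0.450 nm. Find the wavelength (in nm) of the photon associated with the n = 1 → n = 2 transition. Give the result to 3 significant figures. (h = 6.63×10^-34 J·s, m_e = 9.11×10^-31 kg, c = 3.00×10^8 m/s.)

λ = 223 nm

E_1 = h²/(8m_eL²) = 2.978×10^-19 J, so ΔE = (2² − 1²)E_1 = 8.934×10^-19 J.
λ = hc/ΔE = (6.63×10^-34·3.00×10^8)/8.934×10^-19 = 2.23×10^-7 m = 223 nm.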